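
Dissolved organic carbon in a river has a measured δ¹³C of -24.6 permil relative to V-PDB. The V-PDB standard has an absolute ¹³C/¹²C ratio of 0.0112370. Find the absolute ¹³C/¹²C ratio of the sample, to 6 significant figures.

R_sample = R_standard × (δ¹³C/1000 + 1)
R_sample = 0.0112370 × (-24.6/1000 + 1) = 0.0112370 × 0.975400
R_sample = 0.0109606

0.0109606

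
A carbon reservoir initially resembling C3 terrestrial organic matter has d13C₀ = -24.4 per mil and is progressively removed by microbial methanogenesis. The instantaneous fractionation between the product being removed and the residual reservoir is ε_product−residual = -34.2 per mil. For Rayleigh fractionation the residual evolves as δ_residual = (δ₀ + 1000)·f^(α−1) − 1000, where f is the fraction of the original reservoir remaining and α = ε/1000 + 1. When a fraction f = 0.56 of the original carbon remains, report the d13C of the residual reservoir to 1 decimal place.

-4.9 per mil

Rayleigh residual: δ_res = (δ₀ + 1000)·f^(α−1) − 1000
α = ε/1000 + 1 = 0.96580, so α − 1 = -0.03420
f^(α−1) = 0.56^(-0.03420) = 1.020028
δ_res = (-24.4 + 1000) × 1.020028 − 1000 = 995.139 − 1000 = -4.86 per mil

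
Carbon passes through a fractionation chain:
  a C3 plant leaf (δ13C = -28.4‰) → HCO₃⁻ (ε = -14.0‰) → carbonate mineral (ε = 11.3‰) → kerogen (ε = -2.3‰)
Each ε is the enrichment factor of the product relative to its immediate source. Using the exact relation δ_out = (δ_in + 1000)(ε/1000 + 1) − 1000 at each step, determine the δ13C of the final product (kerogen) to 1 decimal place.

-33.4‰

step 1: δ = (-28.40 + 1000)·(-14.0/1000 + 1) − 1000 = -42.00‰
step 2: δ = (-42.00 + 1000)·(11.3/1000 + 1) − 1000 = -31.18‰
step 3: δ = (-31.18 + 1000)·(-2.3/1000 + 1) − 1000 = -33.41‰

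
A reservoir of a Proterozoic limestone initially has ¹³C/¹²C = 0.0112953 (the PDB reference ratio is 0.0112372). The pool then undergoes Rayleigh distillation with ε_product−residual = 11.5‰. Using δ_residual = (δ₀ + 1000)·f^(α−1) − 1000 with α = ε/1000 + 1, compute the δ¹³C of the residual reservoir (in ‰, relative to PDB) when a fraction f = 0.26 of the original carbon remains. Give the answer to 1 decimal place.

δ₀ = (0.0112953/0.0112372 − 1)×1000 = (1.005170 − 1)×1000 = 5.170‰
α − 1 = ε/1000 = 0.0115
f^(α−1) = 0.26^(0.0115) = 0.984628
δ_res = (5.170 + 1000) × 0.984628 − 1000 = 989.719 − 1000 = -10.28‰

-10.3‰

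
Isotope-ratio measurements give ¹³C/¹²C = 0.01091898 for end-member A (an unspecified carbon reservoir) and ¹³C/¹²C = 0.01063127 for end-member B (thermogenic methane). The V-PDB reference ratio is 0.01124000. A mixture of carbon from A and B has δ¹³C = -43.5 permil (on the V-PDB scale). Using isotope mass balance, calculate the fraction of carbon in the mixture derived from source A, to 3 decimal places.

δ_A = (0.01091898/0.01124000 − 1)×1000 = (0.971440 − 1)×1000 = -28.560 permil
δ_B = (0.01063127/0.01124000 − 1)×1000 = (0.945843 − 1)×1000 = -54.157 permil
f_A = (δ_mix − δ_B)/(δ_A − δ_B) = (-43.5 − (-54.157))/(-28.560 − (-54.157))
f_A = 10.657 / 25.597 = 0.4164

0.416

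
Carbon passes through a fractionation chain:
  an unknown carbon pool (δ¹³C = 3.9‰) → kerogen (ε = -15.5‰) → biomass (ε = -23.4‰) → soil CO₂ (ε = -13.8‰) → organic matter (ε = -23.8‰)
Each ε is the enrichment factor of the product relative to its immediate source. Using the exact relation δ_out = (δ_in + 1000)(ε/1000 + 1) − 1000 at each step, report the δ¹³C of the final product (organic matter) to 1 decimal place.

step 1: δ = (3.90 + 1000)·(-15.5/1000 + 1) − 1000 = -11.66‰
step 2: δ = (-11.66 + 1000)·(-23.4/1000 + 1) − 1000 = -34.79‰
step 3: δ = (-34.79 + 1000)·(-13.8/1000 + 1) − 1000 = -48.11‰
step 4: δ = (-48.11 + 1000)·(-23.8/1000 + 1) − 1000 = -70.76‰

-70.8‰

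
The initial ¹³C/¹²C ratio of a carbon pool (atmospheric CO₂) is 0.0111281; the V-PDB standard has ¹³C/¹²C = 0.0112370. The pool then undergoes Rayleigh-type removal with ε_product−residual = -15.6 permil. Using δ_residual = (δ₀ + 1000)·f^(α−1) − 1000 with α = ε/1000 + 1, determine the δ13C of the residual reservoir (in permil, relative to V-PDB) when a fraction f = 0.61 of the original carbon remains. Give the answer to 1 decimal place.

-2.0 permil

δ₀ = (0.0111281/0.0112370 − 1)×1000 = (0.990309 − 1)×1000 = -9.691 permil
α − 1 = ε/1000 = -0.0156
f^(α−1) = 0.61^(-0.0156) = 1.007741
δ_res = (-9.691 + 1000) × 1.007741 − 1000 = 997.975 − 1000 = -2.03 permil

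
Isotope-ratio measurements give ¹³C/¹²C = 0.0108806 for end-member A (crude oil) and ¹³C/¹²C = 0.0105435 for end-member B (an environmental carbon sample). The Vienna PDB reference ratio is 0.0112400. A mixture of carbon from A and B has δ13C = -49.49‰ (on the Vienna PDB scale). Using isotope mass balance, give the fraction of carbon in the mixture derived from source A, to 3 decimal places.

0.416

δ_A = (0.0108806/0.0112400 − 1)×1000 = (0.968025 − 1)×1000 = -31.975‰
δ_B = (0.0105435/0.0112400 − 1)×1000 = (0.938034 − 1)×1000 = -61.966‰
f_A = (δ_mix − δ_B)/(δ_A − δ_B) = (-49.49 − (-61.966))/(-31.975 − (-61.966))
f_A = 12.476 / 29.991 = 0.4160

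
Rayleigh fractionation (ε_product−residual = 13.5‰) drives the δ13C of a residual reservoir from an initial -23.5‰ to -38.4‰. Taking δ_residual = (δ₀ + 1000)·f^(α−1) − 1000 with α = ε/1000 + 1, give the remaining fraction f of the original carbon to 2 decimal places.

0.32

α − 1 = ε/1000 = 0.0135
(δ_res + 1000)/(δ₀ + 1000) = (-38.4 + 1000)/(-23.5 + 1000) = 961.6/976.5 = 0.984741
f = 0.984741^(1/0.0135) = exp(ln(0.984741)/0.0135) = exp(-0.01538/0.0135)
f = exp(-1.1390) = 0.3201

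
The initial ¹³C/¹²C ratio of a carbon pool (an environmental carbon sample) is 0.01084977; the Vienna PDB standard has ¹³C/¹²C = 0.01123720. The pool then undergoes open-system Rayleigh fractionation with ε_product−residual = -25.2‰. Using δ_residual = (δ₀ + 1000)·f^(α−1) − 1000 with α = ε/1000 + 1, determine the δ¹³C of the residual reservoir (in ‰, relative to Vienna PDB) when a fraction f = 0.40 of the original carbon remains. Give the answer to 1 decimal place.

δ₀ = (0.01084977/0.01123720 − 1)×1000 = (0.965523 − 1)×1000 = -34.477‰
α − 1 = ε/1000 = -0.0252
f^(α−1) = 0.40^(-0.0252) = 1.023359
δ_res = (-34.477 + 1000) × 1.023359 − 1000 = 988.076 − 1000 = -11.92‰

-11.9‰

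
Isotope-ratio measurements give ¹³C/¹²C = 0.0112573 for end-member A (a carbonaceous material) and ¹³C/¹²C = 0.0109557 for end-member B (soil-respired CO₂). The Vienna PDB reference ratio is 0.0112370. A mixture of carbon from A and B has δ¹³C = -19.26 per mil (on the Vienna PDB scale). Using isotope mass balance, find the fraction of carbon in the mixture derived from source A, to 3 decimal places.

0.215

δ_A = (0.0112573/0.0112370 − 1)×1000 = (1.001807 − 1)×1000 = 1.807 per mil
δ_B = (0.0109557/0.0112370 − 1)×1000 = (0.974967 − 1)×1000 = -25.033 per mil
f_A = (δ_mix − δ_B)/(δ_A − δ_B) = (-19.26 − (-25.033))/(1.807 − (-25.033))
f_A = 5.773 / 26.840 = 0.2151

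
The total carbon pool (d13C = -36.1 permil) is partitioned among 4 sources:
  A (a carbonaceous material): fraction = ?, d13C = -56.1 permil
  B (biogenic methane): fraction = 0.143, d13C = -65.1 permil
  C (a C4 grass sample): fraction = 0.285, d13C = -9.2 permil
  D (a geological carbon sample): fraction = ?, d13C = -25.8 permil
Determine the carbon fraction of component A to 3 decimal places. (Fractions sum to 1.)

0.311

Let f_A and f_D be the unknown fractions; fractions sum to 1 so f_A + f_D = 0.572.
Mass balance: Σ fᵢ·δᵢ = δ_bulk ⇒ f_A·(-56.1) + f_D·(-25.8) = -36.1 − (-11.931) = -24.169
Substitute f_D = 0.572 − f_A:
f_A·(-56.1 − -25.8) = -24.169 − 0.572×(-25.8) = -9.411
f_A = -9.411 / -30.3 = 0.3106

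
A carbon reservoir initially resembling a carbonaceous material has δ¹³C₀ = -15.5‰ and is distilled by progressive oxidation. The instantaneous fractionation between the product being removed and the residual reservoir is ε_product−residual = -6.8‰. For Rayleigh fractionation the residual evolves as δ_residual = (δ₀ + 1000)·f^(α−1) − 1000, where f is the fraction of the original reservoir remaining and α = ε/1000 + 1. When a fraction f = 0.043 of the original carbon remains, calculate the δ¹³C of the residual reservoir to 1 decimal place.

5.8‰

Rayleigh residual: δ_res = (δ₀ + 1000)·f^(α−1) − 1000
α = ε/1000 + 1 = 0.99320, so α − 1 = -0.00680
f^(α−1) = 0.043^(-0.00680) = 1.021627
δ_res = (-15.5 + 1000) × 1.021627 − 1000 = 1005.792 − 1000 = 5.79‰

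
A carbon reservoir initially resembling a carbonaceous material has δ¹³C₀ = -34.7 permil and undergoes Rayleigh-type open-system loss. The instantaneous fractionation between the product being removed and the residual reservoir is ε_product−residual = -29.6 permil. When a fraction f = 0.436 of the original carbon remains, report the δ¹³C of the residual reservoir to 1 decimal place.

-10.7 permil

Rayleigh residual: δ_res = (δ₀ + 1000)·f^(α−1) − 1000
α = ε/1000 + 1 = 0.97040, so α − 1 = -0.02960
f^(α−1) = 0.436^(-0.02960) = 1.024876
δ_res = (-34.7 + 1000) × 1.024876 − 1000 = 989.313 − 1000 = -10.69 permil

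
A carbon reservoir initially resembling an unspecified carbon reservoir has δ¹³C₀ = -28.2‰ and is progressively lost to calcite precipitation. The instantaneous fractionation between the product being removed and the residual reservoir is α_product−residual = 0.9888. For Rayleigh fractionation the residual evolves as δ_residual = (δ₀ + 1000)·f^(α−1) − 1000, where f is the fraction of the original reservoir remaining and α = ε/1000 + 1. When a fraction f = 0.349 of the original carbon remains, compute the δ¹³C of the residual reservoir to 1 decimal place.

Rayleigh residual: δ_res = (δ₀ + 1000)·f^(α−1) − 1000
α − 1 = -0.01120
f^(α−1) = 0.349^(-0.01120) = 1.011860
δ_res = (-28.2 + 1000) × 1.011860 − 1000 = 983.325 − 1000 = -16.67‰

-16.7‰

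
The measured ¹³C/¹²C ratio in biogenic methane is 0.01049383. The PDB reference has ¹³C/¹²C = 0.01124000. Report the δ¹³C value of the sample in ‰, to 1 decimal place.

-66.4‰

δ¹³C = (R_sample / R_standard − 1) × 1000
R_sample / R_standard = 0.01049383 / 0.01124000 = 0.933615
δ¹³C = (0.933615 − 1) × 1000 = -66.39‰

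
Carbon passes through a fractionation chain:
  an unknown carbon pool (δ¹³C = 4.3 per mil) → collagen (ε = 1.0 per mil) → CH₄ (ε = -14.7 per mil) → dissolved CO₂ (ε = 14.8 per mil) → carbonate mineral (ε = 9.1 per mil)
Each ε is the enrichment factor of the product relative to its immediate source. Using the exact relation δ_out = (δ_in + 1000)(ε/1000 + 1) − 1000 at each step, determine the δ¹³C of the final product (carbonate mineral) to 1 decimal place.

14.3 per mil

step 1: δ = (4.30 + 1000)·(1.0/1000 + 1) − 1000 = 5.30 per mil
step 2: δ = (5.30 + 1000)·(-14.7/1000 + 1) − 1000 = -9.47 per mil
step 3: δ = (-9.47 + 1000)·(14.8/1000 + 1) − 1000 = 5.19 per mil
step 4: δ = (5.19 + 1000)·(9.1/1000 + 1) − 1000 = 14.33 per mil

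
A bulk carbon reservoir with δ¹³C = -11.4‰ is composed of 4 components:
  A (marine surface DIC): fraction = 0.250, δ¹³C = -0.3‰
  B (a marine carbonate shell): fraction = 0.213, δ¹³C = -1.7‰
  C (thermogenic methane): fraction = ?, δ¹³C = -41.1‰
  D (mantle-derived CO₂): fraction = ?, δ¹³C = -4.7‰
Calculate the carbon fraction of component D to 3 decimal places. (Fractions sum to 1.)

Let f_D and f_C be the unknown fractions; fractions sum to 1 so f_D + f_C = 0.537.
Mass balance: Σ fᵢ·δᵢ = δ_bulk ⇒ f_D·(-4.7) + f_C·(-41.1) = -11.4 − (-0.437) = -10.963
Substitute f_C = 0.537 − f_D:
f_D·(-4.7 − -41.1) = -10.963 − 0.537×(-41.1) = 11.108
f_D = 11.108 / 36.4 = 0.3052

0.305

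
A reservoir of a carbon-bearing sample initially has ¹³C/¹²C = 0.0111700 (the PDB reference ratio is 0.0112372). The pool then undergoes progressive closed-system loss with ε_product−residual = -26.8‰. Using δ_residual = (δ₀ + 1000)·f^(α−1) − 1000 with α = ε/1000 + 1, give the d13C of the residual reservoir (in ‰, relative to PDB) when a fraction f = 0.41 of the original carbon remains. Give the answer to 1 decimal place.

δ₀ = (0.0111700/0.0112372 − 1)×1000 = (0.994020 − 1)×1000 = -5.980‰
α − 1 = ε/1000 = -0.0268
f^(α−1) = 0.41^(-0.0268) = 1.024183
δ_res = (-5.980 + 1000) × 1.024183 − 1000 = 1018.058 − 1000 = 18.06‰

18.1‰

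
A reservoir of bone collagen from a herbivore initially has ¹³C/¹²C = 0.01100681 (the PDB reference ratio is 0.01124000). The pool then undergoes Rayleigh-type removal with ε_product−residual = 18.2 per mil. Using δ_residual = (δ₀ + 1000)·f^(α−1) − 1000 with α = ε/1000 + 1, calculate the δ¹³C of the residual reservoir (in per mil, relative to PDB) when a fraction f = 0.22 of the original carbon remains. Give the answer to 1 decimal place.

-47.4 per mil

δ₀ = (0.01100681/0.01124000 − 1)×1000 = (0.979254 − 1)×1000 = -20.746 per mil
α − 1 = ε/1000 = 0.0182
f^(α−1) = 0.22^(0.0182) = 0.972819
δ_res = (-20.746 + 1000) × 0.972819 − 1000 = 952.637 − 1000 = -47.36 per mil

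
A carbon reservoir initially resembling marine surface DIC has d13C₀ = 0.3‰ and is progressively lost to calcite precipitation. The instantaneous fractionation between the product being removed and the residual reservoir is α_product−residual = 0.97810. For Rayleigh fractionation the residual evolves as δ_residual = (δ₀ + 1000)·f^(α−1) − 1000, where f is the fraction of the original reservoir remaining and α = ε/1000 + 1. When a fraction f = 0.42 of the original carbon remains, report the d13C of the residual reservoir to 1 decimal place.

19.5‰

Rayleigh residual: δ_res = (δ₀ + 1000)·f^(α−1) − 1000
α − 1 = -0.02190
f^(α−1) = 0.42^(-0.02190) = 1.019180
δ_res = (0.3 + 1000) × 1.019180 − 1000 = 1019.486 − 1000 = 19.49‰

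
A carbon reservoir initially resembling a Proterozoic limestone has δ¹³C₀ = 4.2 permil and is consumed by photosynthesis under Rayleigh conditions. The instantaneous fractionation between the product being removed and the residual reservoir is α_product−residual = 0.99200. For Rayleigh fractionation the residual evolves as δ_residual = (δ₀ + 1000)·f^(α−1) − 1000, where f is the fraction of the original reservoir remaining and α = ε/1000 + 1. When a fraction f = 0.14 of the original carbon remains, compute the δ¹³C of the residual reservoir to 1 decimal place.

Rayleigh residual: δ_res = (δ₀ + 1000)·f^(α−1) − 1000
α − 1 = -0.00800
f^(α−1) = 0.14^(-0.00800) = 1.015853
δ_res = (4.2 + 1000) × 1.015853 − 1000 = 1020.120 − 1000 = 20.12 permil

20.1 permil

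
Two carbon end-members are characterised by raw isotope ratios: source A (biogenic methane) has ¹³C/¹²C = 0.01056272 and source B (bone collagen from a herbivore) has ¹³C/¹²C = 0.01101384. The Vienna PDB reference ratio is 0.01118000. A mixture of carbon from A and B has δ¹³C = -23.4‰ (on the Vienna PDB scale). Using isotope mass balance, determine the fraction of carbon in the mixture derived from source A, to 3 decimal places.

δ_A = (0.01056272/0.01118000 − 1)×1000 = (0.944787 − 1)×1000 = -55.213‰
δ_B = (0.01101384/0.01118000 − 1)×1000 = (0.985138 − 1)×1000 = -14.862‰
f_A = (δ_mix − δ_B)/(δ_A − δ_B) = (-23.4 − (-14.862))/(-55.213 − (-14.862))
f_A = -8.538 / -40.351 = 0.2116

0.212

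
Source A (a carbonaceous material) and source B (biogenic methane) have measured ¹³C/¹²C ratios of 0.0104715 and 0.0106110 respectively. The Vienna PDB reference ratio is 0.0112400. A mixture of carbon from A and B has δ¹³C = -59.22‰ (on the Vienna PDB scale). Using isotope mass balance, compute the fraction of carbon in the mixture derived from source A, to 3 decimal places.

0.263

δ_A = (0.0104715/0.0112400 − 1)×1000 = (0.931628 − 1)×1000 = -68.372‰
δ_B = (0.0106110/0.0112400 − 1)×1000 = (0.944039 − 1)×1000 = -55.961‰
f_A = (δ_mix − δ_B)/(δ_A − δ_B) = (-59.22 − (-55.961))/(-68.372 − (-55.961))
f_A = -3.259 / -12.411 = 0.2626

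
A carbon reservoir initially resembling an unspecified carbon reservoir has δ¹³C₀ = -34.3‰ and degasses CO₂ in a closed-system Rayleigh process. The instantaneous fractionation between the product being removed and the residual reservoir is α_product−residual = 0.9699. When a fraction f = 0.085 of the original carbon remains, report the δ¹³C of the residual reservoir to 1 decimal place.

40.1‰

Rayleigh residual: δ_res = (δ₀ + 1000)·f^(α−1) − 1000
α − 1 = -0.03010
f^(α−1) = 0.085^(-0.03010) = 1.077022
δ_res = (-34.3 + 1000) × 1.077022 − 1000 = 1040.080 − 1000 = 40.08‰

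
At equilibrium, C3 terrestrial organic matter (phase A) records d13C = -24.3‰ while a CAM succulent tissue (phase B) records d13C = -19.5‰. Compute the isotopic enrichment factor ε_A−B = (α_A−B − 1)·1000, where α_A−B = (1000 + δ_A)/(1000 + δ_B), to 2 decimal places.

α_A−B = (1000 + -24.3) / (1000 + -19.5) = 975.7 / 980.5 = 0.995105
ε_A−B = (0.995105 − 1) × 1000 = -4.895‰
(The approximation ε ≈ δ_A − δ_B would give -4.8‰.)

-4.90‰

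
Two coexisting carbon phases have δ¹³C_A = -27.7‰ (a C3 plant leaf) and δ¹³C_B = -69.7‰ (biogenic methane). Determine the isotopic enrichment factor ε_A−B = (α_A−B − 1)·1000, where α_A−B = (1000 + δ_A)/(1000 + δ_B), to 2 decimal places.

45.15‰

α_A−B = (1000 + -27.7) / (1000 + -69.7) = 972.3 / 930.3 = 1.045147
ε_A−B = (1.045147 − 1) × 1000 = 45.147‰
(The approximation ε ≈ δ_A − δ_B would give 42.0‰.)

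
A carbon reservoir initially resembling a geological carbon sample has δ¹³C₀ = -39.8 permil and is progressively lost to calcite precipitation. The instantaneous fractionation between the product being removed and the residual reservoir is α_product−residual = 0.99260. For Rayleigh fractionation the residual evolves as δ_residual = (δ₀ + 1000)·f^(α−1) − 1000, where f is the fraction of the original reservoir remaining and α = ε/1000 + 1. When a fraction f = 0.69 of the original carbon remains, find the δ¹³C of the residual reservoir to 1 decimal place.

-37.2 permil

Rayleigh residual: δ_res = (δ₀ + 1000)·f^(α−1) − 1000
α − 1 = -0.00740
f^(α−1) = 0.69^(-0.00740) = 1.002750
δ_res = (-39.8 + 1000) × 1.002750 − 1000 = 962.840 − 1000 = -37.16 permil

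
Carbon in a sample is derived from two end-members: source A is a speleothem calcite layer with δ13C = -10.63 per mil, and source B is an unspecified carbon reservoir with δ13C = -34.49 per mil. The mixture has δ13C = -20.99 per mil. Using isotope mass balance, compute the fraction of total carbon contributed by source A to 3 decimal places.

δ_mix = f_A·δ_A + (1 − f_A)·δ_B  ⇒  f_A = (δ_mix − δ_B)/(δ_A − δ_B)
f_A = (-20.99 − (-34.49)) / (-10.63 − (-34.49))
f_A = 13.50 / 23.86 = 0.5658

0.566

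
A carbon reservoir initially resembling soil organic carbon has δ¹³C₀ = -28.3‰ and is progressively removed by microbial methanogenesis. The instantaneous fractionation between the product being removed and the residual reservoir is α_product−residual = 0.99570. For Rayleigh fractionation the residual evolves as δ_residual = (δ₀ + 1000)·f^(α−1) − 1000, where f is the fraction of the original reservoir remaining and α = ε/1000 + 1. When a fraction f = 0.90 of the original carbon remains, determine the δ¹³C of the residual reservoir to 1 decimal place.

Rayleigh residual: δ_res = (δ₀ + 1000)·f^(α−1) − 1000
α − 1 = -0.00430
f^(α−1) = 0.90^(-0.00430) = 1.000453
δ_res = (-28.3 + 1000) × 1.000453 − 1000 = 972.140 − 1000 = -27.86‰

-27.9‰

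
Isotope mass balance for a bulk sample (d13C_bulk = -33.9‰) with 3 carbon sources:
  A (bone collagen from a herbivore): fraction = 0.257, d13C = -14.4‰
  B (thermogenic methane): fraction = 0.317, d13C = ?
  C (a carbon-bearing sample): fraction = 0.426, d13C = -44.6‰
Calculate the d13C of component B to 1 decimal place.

Isotope mass balance: δ_bulk = Σ fᵢ·δᵢ.
-33.9 = 0.257×(-14.4) + 0.317×δ_B + 0.426×(-44.6)
0.317·δ_B = -33.9 − (-22.700) = -11.200
δ_B = -11.200 / 0.317 = -35.33‰

-35.3‰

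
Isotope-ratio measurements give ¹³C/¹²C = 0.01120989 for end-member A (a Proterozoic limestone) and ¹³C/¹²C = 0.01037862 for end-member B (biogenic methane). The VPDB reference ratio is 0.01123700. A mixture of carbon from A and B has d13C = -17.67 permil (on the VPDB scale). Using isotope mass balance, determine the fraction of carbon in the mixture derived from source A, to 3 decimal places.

δ_A = (0.01120989/0.01123700 − 1)×1000 = (0.997587 − 1)×1000 = -2.413 permil
δ_B = (0.01037862/0.01123700 − 1)×1000 = (0.923611 − 1)×1000 = -76.389 permil
f_A = (δ_mix − δ_B)/(δ_A − δ_B) = (-17.67 − (-76.389))/(-2.413 − (-76.389))
f_A = 58.719 / 73.976 = 0.7938

0.794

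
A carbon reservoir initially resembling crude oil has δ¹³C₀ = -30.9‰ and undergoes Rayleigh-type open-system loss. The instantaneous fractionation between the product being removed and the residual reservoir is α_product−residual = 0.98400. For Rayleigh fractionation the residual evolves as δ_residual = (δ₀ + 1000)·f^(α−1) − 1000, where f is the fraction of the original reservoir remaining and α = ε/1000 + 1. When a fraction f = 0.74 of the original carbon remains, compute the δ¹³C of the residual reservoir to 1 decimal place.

-26.2‰

Rayleigh residual: δ_res = (δ₀ + 1000)·f^(α−1) − 1000
α − 1 = -0.01600
f^(α−1) = 0.74^(-0.01600) = 1.004829
δ_res = (-30.9 + 1000) × 1.004829 − 1000 = 973.780 − 1000 = -26.22‰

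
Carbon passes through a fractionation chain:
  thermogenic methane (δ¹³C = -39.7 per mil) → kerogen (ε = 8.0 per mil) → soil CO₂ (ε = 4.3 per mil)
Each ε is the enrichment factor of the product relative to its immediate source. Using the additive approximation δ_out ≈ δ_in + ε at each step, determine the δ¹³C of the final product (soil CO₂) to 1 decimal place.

step 1: δ ≈ -39.7 + (8.0) = -31.7 per mil
step 2: δ ≈ -31.7 + (4.3) = -27.4 per mil

-27.4 per mil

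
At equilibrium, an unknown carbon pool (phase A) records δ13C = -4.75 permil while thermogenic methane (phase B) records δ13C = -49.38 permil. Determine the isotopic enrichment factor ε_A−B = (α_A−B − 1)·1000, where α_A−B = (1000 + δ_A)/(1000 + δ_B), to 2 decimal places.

46.95 permil

α_A−B = (1000 + -4.75) / (1000 + -49.38) = 995.25 / 950.62 = 1.046948
ε_A−B = (1.046948 − 1) × 1000 = 46.948 permil
(The approximation ε ≈ δ_A − δ_B would give 44.63 permil.)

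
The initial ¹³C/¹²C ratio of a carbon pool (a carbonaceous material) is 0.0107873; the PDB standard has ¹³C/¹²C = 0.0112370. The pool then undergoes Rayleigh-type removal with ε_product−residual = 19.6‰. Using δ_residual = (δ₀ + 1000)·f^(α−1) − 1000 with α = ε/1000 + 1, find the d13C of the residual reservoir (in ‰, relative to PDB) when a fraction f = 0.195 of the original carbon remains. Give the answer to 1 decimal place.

δ₀ = (0.0107873/0.0112370 − 1)×1000 = (0.959980 − 1)×1000 = -40.020‰
α − 1 = ε/1000 = 0.0196
f^(α−1) = 0.195^(0.0196) = 0.968467
δ_res = (-40.020 + 1000) × 0.968467 − 1000 = 929.709 − 1000 = -70.29‰

-70.3‰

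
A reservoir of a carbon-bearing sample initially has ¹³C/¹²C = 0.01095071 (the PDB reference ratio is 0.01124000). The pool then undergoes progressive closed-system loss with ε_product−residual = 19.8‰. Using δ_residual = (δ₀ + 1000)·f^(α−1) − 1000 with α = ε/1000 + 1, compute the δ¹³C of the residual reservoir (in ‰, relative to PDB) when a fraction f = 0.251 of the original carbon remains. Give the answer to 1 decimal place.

-52.0‰

δ₀ = (0.01095071/0.01124000 − 1)×1000 = (0.974262 − 1)×1000 = -25.738‰
α − 1 = ε/1000 = 0.0198
f^(α−1) = 0.251^(0.0198) = 0.973002
δ_res = (-25.738 + 1000) × 0.973002 − 1000 = 947.959 − 1000 = -52.04‰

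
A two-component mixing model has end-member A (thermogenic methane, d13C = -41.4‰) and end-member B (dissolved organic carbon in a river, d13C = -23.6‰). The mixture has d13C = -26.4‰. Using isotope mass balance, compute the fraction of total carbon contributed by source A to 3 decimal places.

0.157

δ_mix = f_A·δ_A + (1 − f_A)·δ_B  ⇒  f_A = (δ_mix − δ_B)/(δ_A − δ_B)
f_A = (-26.4 − (-23.6)) / (-41.4 − (-23.6))
f_A = -2.8 / -17.8 = 0.1573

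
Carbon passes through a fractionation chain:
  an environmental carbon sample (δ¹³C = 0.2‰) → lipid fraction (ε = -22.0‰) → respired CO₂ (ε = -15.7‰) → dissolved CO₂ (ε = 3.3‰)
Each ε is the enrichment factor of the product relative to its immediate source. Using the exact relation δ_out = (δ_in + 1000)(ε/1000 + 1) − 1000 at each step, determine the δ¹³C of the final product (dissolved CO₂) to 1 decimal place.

-34.0‰

step 1: δ = (0.20 + 1000)·(-22.0/1000 + 1) − 1000 = -21.80‰
step 2: δ = (-21.80 + 1000)·(-15.7/1000 + 1) − 1000 = -37.16‰
step 3: δ = (-37.16 + 1000)·(3.3/1000 + 1) − 1000 = -33.98‰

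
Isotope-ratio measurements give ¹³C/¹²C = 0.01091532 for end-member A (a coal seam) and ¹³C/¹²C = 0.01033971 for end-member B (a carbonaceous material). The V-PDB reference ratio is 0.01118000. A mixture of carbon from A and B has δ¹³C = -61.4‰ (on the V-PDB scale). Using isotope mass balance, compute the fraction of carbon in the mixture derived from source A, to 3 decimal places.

0.267

δ_A = (0.01091532/0.01118000 − 1)×1000 = (0.976326 − 1)×1000 = -23.674‰
δ_B = (0.01033971/0.01118000 − 1)×1000 = (0.924840 − 1)×1000 = -75.160‰
f_A = (δ_mix − δ_B)/(δ_A − δ_B) = (-61.4 − (-75.160))/(-23.674 − (-75.160))
f_A = 13.760 / 51.486 = 0.2673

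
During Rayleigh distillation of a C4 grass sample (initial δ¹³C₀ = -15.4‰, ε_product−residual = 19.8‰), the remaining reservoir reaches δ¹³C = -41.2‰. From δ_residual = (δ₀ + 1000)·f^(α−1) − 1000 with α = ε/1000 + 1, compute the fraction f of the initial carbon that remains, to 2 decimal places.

α − 1 = ε/1000 = 0.0198
(δ_res + 1000)/(δ₀ + 1000) = (-41.2 + 1000)/(-15.4 + 1000) = 958.8/984.6 = 0.973796
f = 0.973796^(1/0.0198) = exp(ln(0.973796)/0.0198) = exp(-0.02655/0.0198)
f = exp(-1.3411) = 0.2616

0.26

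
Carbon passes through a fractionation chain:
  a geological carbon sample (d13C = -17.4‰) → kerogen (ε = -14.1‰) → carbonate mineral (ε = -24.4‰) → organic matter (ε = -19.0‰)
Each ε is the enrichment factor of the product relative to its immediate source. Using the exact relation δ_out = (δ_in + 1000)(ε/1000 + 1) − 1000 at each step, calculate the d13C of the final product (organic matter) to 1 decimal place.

step 1: δ = (-17.40 + 1000)·(-14.1/1000 + 1) − 1000 = -31.25‰
step 2: δ = (-31.25 + 1000)·(-24.4/1000 + 1) − 1000 = -54.89‰
step 3: δ = (-54.89 + 1000)·(-19.0/1000 + 1) − 1000 = -72.85‰

-72.8‰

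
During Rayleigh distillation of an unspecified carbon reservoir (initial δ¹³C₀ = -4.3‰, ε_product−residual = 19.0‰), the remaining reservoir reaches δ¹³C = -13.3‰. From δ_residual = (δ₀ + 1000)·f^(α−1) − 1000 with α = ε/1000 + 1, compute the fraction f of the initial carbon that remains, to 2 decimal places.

0.62

α − 1 = ε/1000 = 0.0190
(δ_res + 1000)/(δ₀ + 1000) = (-13.3 + 1000)/(-4.3 + 1000) = 986.7/995.7 = 0.990961
f = 0.990961^(1/0.0190) = exp(ln(0.990961)/0.0190) = exp(-0.00908/0.0190)
f = exp(-0.4779) = 0.6201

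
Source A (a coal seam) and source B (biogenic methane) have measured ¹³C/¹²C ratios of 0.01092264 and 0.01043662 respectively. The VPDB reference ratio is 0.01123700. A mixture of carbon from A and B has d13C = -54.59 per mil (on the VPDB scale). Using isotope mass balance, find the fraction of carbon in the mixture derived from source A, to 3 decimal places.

δ_A = (0.01092264/0.01123700 − 1)×1000 = (0.972025 − 1)×1000 = -27.975 per mil
δ_B = (0.01043662/0.01123700 − 1)×1000 = (0.928773 − 1)×1000 = -71.227 per mil
f_A = (δ_mix − δ_B)/(δ_A − δ_B) = (-54.59 − (-71.227))/(-27.975 − (-71.227))
f_A = 16.637 / 43.252 = 0.3847

0.385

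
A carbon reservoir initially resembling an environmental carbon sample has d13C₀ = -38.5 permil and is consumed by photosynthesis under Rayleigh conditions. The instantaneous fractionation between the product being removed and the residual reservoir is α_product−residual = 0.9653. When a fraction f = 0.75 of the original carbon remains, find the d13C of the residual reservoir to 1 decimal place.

-28.9 permil

Rayleigh residual: δ_res = (δ₀ + 1000)·f^(α−1) − 1000
α − 1 = -0.03470
f^(α−1) = 0.75^(-0.03470) = 1.010033
δ_res = (-38.5 + 1000) × 1.010033 − 1000 = 971.146 − 1000 = -28.85 permil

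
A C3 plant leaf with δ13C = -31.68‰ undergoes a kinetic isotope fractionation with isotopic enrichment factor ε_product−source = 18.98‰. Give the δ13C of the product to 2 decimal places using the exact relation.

-13.30‰

Exactly, δ_product = (δ_source + 1000)·(ε/1000 + 1) − 1000.
δ_product = (-31.68 + 1000) × (18.98/1000 + 1) − 1000
δ_product = -13.301‰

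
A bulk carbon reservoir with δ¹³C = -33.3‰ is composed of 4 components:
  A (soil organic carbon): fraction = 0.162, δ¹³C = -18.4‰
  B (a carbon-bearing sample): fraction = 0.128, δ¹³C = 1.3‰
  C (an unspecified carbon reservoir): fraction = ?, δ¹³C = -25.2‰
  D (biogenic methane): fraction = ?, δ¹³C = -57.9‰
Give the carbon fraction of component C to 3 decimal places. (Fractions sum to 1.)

0.325

Let f_C and f_D be the unknown fractions; fractions sum to 1 so f_C + f_D = 0.710.
Mass balance: Σ fᵢ·δᵢ = δ_bulk ⇒ f_C·(-25.2) + f_D·(-57.9) = -33.3 − (-2.814) = -30.486
Substitute f_D = 0.710 − f_C:
f_C·(-25.2 − -57.9) = -30.486 − 0.710×(-57.9) = 10.623
f_C = 10.623 / 32.7 = 0.3249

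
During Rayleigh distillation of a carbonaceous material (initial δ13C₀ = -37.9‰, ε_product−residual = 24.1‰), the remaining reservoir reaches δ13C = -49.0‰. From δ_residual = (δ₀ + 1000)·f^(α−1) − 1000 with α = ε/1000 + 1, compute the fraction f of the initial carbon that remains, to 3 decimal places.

α − 1 = ε/1000 = 0.0241
(δ_res + 1000)/(δ₀ + 1000) = (-49.0 + 1000)/(-37.9 + 1000) = 951.0/962.1 = 0.988463
f = 0.988463^(1/0.0241) = exp(ln(0.988463)/0.0241) = exp(-0.01160/0.0241)
f = exp(-0.4815) = 0.6179

0.618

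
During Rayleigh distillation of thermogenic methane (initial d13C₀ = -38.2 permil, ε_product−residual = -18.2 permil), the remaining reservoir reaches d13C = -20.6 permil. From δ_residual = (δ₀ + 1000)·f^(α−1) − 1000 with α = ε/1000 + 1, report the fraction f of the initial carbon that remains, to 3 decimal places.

α − 1 = ε/1000 = -0.0182
(δ_res + 1000)/(δ₀ + 1000) = (-20.6 + 1000)/(-38.2 + 1000) = 979.4/961.8 = 1.018299
f = 1.018299^(1/-0.0182) = exp(ln(1.018299)/-0.0182) = exp(0.01813/-0.0182)
f = exp(-0.9964) = 0.3692

0.369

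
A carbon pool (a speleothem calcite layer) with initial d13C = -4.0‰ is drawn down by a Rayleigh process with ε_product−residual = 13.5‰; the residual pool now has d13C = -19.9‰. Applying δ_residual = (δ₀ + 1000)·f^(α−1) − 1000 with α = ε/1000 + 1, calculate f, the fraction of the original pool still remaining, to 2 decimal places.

α − 1 = ε/1000 = 0.0135
(δ_res + 1000)/(δ₀ + 1000) = (-19.9 + 1000)/(-4.0 + 1000) = 980.1/996.0 = 0.984036
f = 0.984036^(1/0.0135) = exp(ln(0.984036)/0.0135) = exp(-0.01609/0.0135)
f = exp(-1.1920) = 0.3036

0.30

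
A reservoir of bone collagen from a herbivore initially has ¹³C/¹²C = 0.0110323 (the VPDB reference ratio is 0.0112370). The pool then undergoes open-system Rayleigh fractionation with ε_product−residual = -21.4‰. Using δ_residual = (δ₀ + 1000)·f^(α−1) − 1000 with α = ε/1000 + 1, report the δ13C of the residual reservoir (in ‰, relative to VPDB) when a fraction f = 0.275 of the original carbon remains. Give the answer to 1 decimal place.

δ₀ = (0.0110323/0.0112370 − 1)×1000 = (0.981783 − 1)×1000 = -18.217‰
α − 1 = ε/1000 = -0.0214
f^(α−1) = 0.275^(-0.0214) = 1.028012
δ_res = (-18.217 + 1000) × 1.028012 − 1000 = 1009.285 − 1000 = 9.29‰

9.3‰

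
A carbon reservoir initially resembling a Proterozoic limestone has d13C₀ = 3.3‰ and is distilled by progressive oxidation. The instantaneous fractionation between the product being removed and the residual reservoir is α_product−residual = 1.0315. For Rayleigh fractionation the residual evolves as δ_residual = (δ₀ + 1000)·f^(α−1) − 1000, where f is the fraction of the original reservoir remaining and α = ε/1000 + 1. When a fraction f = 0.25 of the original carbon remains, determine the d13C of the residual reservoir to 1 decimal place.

Rayleigh residual: δ_res = (δ₀ + 1000)·f^(α−1) − 1000
α − 1 = 0.03150
f^(α−1) = 0.25^(0.03150) = 0.957271
δ_res = (3.3 + 1000) × 0.957271 − 1000 = 960.430 − 1000 = -39.57‰

-39.6‰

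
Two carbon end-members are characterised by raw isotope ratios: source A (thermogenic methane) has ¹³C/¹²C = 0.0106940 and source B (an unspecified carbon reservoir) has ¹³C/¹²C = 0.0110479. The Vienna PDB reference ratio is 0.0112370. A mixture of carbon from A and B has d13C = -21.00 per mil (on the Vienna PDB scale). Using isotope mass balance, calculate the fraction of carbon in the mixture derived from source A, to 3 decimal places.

δ_A = (0.0106940/0.0112370 − 1)×1000 = (0.951677 − 1)×1000 = -48.323 per mil
δ_B = (0.0110479/0.0112370 − 1)×1000 = (0.983172 − 1)×1000 = -16.828 per mil
f_A = (δ_mix − δ_B)/(δ_A − δ_B) = (-21.00 − (-16.828))/(-48.323 − (-16.828))
f_A = -4.172 / -31.494 = 0.1325

0.132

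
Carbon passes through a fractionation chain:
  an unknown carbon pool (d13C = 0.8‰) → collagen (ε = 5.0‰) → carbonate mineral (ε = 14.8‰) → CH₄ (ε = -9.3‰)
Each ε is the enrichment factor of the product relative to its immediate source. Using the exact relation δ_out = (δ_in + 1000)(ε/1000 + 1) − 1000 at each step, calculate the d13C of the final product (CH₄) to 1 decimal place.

11.2‰

step 1: δ = (0.80 + 1000)·(5.0/1000 + 1) − 1000 = 5.80‰
step 2: δ = (5.80 + 1000)·(14.8/1000 + 1) − 1000 = 20.69‰
step 3: δ = (20.69 + 1000)·(-9.3/1000 + 1) − 1000 = 11.20‰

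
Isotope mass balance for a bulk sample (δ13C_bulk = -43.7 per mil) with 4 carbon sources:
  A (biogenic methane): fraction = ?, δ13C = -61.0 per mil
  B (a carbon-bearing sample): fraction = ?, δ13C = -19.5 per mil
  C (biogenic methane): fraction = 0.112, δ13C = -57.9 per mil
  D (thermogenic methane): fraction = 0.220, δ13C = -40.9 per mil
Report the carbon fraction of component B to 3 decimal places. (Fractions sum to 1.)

0.302

Let f_B and f_A be the unknown fractions; fractions sum to 1 so f_B + f_A = 0.668.
Mass balance: Σ fᵢ·δᵢ = δ_bulk ⇒ f_B·(-19.5) + f_A·(-61.0) = -43.7 − (-15.483) = -28.217
Substitute f_A = 0.668 − f_B:
f_B·(-19.5 − -61.0) = -28.217 − 0.668×(-61.0) = 12.531
f_B = 12.531 / 41.5 = 0.3019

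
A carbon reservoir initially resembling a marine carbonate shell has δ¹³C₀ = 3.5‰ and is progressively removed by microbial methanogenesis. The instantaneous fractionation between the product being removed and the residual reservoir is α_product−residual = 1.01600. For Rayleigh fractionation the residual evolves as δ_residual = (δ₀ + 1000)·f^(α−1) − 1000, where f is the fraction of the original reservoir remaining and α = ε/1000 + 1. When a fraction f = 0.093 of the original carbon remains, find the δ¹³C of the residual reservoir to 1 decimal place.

-33.9‰

Rayleigh residual: δ_res = (δ₀ + 1000)·f^(α−1) − 1000
α − 1 = 0.01600
f^(α−1) = 0.093^(0.01600) = 0.962711
δ_res = (3.5 + 1000) × 0.962711 − 1000 = 966.080 − 1000 = -33.92‰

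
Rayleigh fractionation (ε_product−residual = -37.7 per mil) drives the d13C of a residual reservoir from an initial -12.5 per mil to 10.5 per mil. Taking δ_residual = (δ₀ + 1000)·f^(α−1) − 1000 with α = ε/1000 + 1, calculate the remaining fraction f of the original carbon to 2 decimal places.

α − 1 = ε/1000 = -0.0377
(δ_res + 1000)/(δ₀ + 1000) = (10.5 + 1000)/(-12.5 + 1000) = 1010.5/987.5 = 1.023291
f = 1.023291^(1/-0.0377) = exp(ln(1.023291)/-0.0377) = exp(0.02302/-0.0377)
f = exp(-0.6107) = 0.5430

0.54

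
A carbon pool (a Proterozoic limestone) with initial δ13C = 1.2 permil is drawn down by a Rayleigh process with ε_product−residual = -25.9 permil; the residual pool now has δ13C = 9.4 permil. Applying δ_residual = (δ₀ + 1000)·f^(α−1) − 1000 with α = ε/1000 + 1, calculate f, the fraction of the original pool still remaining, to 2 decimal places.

0.73

α − 1 = ε/1000 = -0.0259
(δ_res + 1000)/(δ₀ + 1000) = (9.4 + 1000)/(1.2 + 1000) = 1009.4/1001.2 = 1.008190
f = 1.008190^(1/-0.0259) = exp(ln(1.008190)/-0.0259) = exp(0.00816/-0.0259)
f = exp(-0.3149) = 0.7298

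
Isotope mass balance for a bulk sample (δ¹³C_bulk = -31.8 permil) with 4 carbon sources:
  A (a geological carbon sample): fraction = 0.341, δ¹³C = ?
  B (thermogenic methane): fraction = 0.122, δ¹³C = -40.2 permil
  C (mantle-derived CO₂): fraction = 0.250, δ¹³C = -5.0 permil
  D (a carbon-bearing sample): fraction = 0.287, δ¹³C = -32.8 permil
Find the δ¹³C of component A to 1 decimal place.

Isotope mass balance: δ_bulk = Σ fᵢ·δᵢ.
-31.8 = 0.341×δ_A + 0.122×(-40.2) + 0.250×(-5.0) + 0.287×(-32.8)
0.341·δ_A = -31.8 − (-15.568) = -16.232
δ_A = -16.232 / 0.341 = -47.60 permil

-47.6 permil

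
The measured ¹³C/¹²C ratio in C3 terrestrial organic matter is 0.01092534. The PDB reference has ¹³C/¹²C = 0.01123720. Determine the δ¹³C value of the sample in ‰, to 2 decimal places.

-27.75‰

δ¹³C = (R_sample / R_standard − 1) × 1000
R_sample / R_standard = 0.01092534 / 0.01123720 = 0.972248
δ¹³C = (0.972248 − 1) × 1000 = -27.752‰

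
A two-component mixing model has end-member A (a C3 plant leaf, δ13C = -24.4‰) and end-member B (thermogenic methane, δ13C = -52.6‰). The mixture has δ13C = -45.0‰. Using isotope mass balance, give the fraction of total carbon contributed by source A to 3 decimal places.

0.270

δ_mix = f_A·δ_A + (1 − f_A)·δ_B  ⇒  f_A = (δ_mix − δ_B)/(δ_A − δ_B)
f_A = (-45.0 − (-52.6)) / (-24.4 − (-52.6))
f_A = 7.6 / 28.2 = 0.2695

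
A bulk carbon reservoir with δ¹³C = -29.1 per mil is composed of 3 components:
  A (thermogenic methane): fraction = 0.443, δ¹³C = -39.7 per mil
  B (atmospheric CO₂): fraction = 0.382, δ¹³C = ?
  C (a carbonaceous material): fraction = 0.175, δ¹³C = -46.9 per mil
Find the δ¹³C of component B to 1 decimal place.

Isotope mass balance: δ_bulk = Σ fᵢ·δᵢ.
-29.1 = 0.443×(-39.7) + 0.382×δ_B + 0.175×(-46.9)
0.382·δ_B = -29.1 − (-25.795) = -3.305
δ_B = -3.305 / 0.382 = -8.65 per mil

-8.7 per mil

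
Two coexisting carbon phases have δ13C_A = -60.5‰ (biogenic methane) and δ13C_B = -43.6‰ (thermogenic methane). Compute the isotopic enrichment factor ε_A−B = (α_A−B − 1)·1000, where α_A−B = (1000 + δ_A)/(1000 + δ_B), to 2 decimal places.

-17.67‰

α_A−B = (1000 + -60.5) / (1000 + -43.6) = 939.5 / 956.4 = 0.982330
ε_A−B = (0.982330 − 1) × 1000 = -17.670‰
(The approximation ε ≈ δ_A − δ_B would give -16.9‰.)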